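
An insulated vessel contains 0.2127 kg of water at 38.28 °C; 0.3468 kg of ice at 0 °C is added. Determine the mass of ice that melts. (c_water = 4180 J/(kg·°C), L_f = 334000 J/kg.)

Water can give up m c ΔT = 0.2127×4180×38.28 = 34034 J before reaching 0 °C.
Fully melting the ice requires m_ice L_f = 0.3468×334000 = 115831 J.
That's not enough to melt it all — equilibrium is at 0 °C with ice remaining.
m_melt = 34034 / L_f = 0.1019 kg.

m_melted ≈ 0.102 kg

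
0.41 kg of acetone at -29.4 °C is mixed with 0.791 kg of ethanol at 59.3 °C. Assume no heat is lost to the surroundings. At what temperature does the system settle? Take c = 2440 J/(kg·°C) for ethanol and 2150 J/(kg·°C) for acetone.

T_f ≈ 31.5 °C

With ΣQ=0 the equilibrium temperature is the m·c-weighted mean:
T_f = (1930*59.3 + 881.5*(-29.4)) / (1930 + 881.5)
    = 88535 / 2811.5 ≈ 31.49 °C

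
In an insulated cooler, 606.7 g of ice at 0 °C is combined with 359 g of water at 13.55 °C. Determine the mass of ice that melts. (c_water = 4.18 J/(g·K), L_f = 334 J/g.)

Water can give up m c ΔT = 359·4.18·13.55 = 20333 J before reaching 0 °C.
Fully melting the ice requires m_ice L_f = 606.7·334 = 202638 J.
Since 20333 < 202638 J, not all the ice melts; equilibrium is at 0 °C.
m_melted·334 = 20333  ⇒  m_melted ≈ 60.88 g.

m_melted ≈ 60.9 g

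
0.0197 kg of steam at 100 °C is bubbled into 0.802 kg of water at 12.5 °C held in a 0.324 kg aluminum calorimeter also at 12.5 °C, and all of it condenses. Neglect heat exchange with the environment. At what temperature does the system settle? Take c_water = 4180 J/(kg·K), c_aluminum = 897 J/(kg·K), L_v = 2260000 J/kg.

Heat gained plus heat lost sum to zero:
latent heat released on condensation: 0.0197×2260000 = 44522
  condensed water 100 °C→T: 82.35(T − 100)
  original water: 3352.4(T − 12.5)
  aluminum cup: 0.324×897×(T − 12.5) = 290.63(T − 12.5)
3725.3 T = 44522 + 8234.6 + 45537 = 98294
T ≈ 26.39 °C — below 100 °C, confirming all the steam condensed.

T_f ≈ 26.4 °C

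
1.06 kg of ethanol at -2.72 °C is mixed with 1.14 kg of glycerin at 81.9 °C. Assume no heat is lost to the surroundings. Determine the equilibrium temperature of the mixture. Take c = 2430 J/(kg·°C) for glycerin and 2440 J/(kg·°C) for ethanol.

T_f = Σ m_i c_i T_i / Σ m_i c_i:
T_f = (2770.2×81.9 + 2586.4×(-2.72)) / (2770.2 + 2586.4)
    = 219844 / 5356.6 ≈ 41.04 °C

T_f ≈ 41.0 °C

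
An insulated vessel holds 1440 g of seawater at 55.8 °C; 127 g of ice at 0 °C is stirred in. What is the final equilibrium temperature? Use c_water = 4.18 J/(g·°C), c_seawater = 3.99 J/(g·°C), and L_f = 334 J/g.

T_f ≈ 44.3 °C

Setting the total heat transfer to zero:
melt ice: 127×334 = 42418; warm the meltwater: 530.86 T; seawater: 5745.6(T − 55.8)
6276.5 T = 320604 − 42418 = 278186
T ≈ 44.32 °C — above 0 °C, consistent with complete melting.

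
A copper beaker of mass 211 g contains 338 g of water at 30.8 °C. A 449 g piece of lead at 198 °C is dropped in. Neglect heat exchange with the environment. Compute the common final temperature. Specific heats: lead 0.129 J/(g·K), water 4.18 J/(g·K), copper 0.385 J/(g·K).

Setting the total heat transfer to zero:
449*0.129*(T − 198) + 338*4.18*(T − 30.8) + 211*0.385*(T − 30.8) = 0
57.92(T − 198) + 1412.8(T − 30.8) + 81.23(T − 30.8) = 0
1552 T = 57486
T ≈ 37.04 °C

T_f ≈ 37.0 °C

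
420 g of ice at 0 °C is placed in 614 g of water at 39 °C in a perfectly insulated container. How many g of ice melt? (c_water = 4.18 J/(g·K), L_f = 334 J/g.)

m_melted ≈ 300 g

Water can give up m c ΔT = 614×4.18×39 = 100094 J before reaching 0 °C.
Fully melting the ice requires m_ice L_f = 420×334 = 140280 J.
That's not enough to melt it all — equilibrium is at 0 °C with ice remaining.
Mass melted = 100094/334 ≈ 299.7 g.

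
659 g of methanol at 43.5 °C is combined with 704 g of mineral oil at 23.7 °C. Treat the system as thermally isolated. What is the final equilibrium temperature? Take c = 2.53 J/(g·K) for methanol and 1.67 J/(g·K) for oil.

Setting the total heat transfer to zero:
659×2.53×(T − 43.5) + 704×1.67×(T − 23.7) = 0
(1667.3 + 1175.7) T = 1667.3×43.5 + 1175.7×23.7
T = 100390 / 2842.9 = 35.3 °C

T_f ≈ 35.3 °C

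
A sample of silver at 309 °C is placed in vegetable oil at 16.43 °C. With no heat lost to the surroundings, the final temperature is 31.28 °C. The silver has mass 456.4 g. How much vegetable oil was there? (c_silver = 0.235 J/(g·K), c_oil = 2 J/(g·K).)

Conservation of energy gives ΣQ = 0:
456.4·0.235·(31.28 − 309) + m·2·(31.28 − 16.43) = 0
29.7 m = 29787
m = 29787/29.7 ≈ 1003 g

m ≈ 1000 g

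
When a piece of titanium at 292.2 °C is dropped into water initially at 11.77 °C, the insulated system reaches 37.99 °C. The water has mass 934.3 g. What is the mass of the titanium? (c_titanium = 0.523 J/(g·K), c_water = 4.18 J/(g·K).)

m ≈ 770 g

|Q_titanium| = |Q_water|:
m×0.523×(292.2 − 37.99) = 934.3×4.18×(37.99 − 11.77)
132.95 m = 102399  ⇒  m ≈ 770.2 g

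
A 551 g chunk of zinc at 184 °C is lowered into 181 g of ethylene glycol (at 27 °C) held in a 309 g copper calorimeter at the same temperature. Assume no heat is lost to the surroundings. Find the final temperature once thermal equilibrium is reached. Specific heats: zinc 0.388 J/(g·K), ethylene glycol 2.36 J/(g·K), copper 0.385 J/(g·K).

T_f ≈ 71.2 °C

Energy conservation, ΣQ = 0:
551·0.388·(T − 184) + 181·2.36·(T − 27) + 309·0.385·(T − 27) = 0
213.79(T − 184) + 427.16(T − 27) + 118.97(T − 27) = 0
759.91 T = 54082
T = 54082/759.91 ≈ 71.17 °C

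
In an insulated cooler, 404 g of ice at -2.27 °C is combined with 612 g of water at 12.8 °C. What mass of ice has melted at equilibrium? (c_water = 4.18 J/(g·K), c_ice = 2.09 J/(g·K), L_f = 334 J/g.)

m_melted ≈ 92.3 g

Heat available from the water dropping to 0 °C: 612·4.18·12.8 = 32744 J.
Of that, 404·2.09·2.27 = 1916.7 J goes to bring the ice to 0 °C, leaving 30828 J.
Melting all 404 g of ice would need 404·334 = 134936 J.
30828 J < 134936 J, so only part of the ice melts and the system sits at 0 °C.
m_melted·334 = 30828  ⇒  m_melted ≈ 92.3 g.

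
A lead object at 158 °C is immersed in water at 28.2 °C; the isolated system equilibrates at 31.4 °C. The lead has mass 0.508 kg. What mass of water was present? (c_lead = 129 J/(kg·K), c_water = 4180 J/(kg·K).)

m ≈ 0.62 kg

Heat lost by the lead = heat gained by the water:
0.508×129×(158 − 31.4) = m×4180×(31.4 − 28.2)
13376 m = 8296.4  ⇒  m ≈ 0.6202 kg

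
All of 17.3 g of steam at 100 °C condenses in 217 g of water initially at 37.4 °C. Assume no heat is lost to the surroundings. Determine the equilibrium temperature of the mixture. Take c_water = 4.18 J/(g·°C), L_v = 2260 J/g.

T_f ≈ 81.9 °C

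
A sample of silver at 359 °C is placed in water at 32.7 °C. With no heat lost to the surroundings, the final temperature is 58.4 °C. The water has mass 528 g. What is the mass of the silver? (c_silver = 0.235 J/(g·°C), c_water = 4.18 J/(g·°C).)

Let T be the final temperature. ΣQ_i = 0:
m×0.235×(58.4 − 359) + 528×4.18×(58.4 − 32.7) = 0
-70.64 m = -56721
m = -56721/-70.64 ≈ 802.9 g

m ≈ 803 g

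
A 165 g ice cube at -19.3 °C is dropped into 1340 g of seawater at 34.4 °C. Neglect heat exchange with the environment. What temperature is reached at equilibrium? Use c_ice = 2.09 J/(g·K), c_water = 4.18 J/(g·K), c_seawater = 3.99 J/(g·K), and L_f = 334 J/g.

Conservation of energy gives ΣQ = 0:
warm ice to 0 °C: 165·2.09·(0 − (-19.3)) = 6655.6; melt ice: 165·334 = 55110; meltwater 0→T: 165·4.18·T = 689.7 T; seawater: 5346.6(T − 34.4)
6036.3 T = 183923 − 61766 = 122157
T ≈ 20.24 °C — above 0 °C, consistent with complete melting.

T_f ≈ 20.2 °C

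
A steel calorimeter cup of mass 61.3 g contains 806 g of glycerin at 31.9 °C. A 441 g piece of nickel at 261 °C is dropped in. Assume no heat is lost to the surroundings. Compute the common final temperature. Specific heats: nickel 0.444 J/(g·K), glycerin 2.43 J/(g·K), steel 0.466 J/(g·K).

T_f ≈ 52.4 °C

Taking heat into each body as positive, Σ m c ΔT = 0:
441·0.444·(T − 261) + 806·2.43·(T − 31.9) + 61.3·0.466·(T − 31.9) = 0
2182.9 T = 114495
T = 114495/2182.9 ≈ 52.45 °C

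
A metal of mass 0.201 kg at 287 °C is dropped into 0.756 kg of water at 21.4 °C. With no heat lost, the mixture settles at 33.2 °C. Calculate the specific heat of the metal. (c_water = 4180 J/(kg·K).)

c ≈ 731 J/(kg·K)

Taking heat into each body as positive, Σ m c ΔT = 0:
0.201·c·(33.2 − 287) + 0.756·4180·(33.2 − 21.4) = 0
-51.01 c = -37289
c = -37289/-51.01 ≈ 731 J/(kg·K)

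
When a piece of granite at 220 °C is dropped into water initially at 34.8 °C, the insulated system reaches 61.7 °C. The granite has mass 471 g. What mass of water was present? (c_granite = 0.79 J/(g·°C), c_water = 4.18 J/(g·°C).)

m ≈ 524 g

|Q_granite| = |Q_water|:
471·0.79·(220 − 61.7) = m·4.18·(61.7 − 34.8)
112.44 m = 58902  ⇒  m ≈ 523.8 g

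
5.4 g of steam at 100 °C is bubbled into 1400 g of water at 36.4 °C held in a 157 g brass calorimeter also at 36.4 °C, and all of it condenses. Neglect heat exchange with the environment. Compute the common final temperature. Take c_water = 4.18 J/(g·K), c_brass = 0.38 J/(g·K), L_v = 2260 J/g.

Energy balance with sensible and latent terms:
latent heat released on condensation: 5.4×2260 = 12204; condensate cools 100→T: 5.4×4.18×(T − 100) = 22.57(T − 100); original water: 5852(T − 36.4); brass cup: 157×0.38×(T − 36.4) = 59.66(T − 36.4)
5934.2 T = 12204 + 2257.2 + 215184 = 229646
T ≈ 38.70 °C (< 100 °C, so full condensation is consistent).

T_f ≈ 38.7 °C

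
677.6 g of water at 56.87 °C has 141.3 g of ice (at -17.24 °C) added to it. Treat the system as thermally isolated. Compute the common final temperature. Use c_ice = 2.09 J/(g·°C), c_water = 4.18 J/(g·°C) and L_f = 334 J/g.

Conservation of energy gives ΣQ = 0:
warm ice to 0 °C: 141.3·2.09·(0 − (-17.24)) = 5091.3; latent heat to melt: 141.3·334 = 47194; meltwater 0→T: 141.3·4.18·T = 590.63 T; water cools: 677.6·4.18·(T − 56.87) = 2832.4(T − 56.87)
3423 T = 161077 − 52285 = 108791
T ≈ 31.78 °C — above 0 °C, consistent with complete melting.

T_f ≈ 31.8 °C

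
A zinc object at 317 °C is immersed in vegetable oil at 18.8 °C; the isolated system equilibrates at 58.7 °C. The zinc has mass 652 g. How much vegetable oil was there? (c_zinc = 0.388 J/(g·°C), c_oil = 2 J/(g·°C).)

m ≈ 819 g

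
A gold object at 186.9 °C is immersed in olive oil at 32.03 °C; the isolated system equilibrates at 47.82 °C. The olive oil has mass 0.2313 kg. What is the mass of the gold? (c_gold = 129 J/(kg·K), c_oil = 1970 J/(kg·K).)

m ≈ 0.401 kg

|Q_gold| = |Q_oil|:
m·129·(186.9 − 47.82) = 0.2313·1970·(47.82 − 32.03)
17941 m = 7194.9  ⇒  m ≈ 0.401 kg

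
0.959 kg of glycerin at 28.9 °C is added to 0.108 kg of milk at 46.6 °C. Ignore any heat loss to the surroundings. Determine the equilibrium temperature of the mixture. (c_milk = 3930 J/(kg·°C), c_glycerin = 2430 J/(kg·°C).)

Energy conservation, ΣQ = 0:
0.108*3930*(T − 46.6) + 0.959*2430*(T − 28.9) = 0
(424.44 + 2330.4) T = 424.44*46.6 + 2330.4*28.9
T ≈ 31.63 °C

T_f ≈ 31.6 °C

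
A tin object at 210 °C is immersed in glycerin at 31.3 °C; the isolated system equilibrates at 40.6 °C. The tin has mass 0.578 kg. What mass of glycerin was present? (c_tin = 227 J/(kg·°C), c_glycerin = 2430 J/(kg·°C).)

Taking heat into each body as positive, Σ m c ΔT = 0:
0.578·227·(40.6 − 210) + m·2430·(40.6 − 31.3) = 0
22599 m = 22226
m = 22226/22599 ≈ 0.9835 kg

m ≈ 0.984 kg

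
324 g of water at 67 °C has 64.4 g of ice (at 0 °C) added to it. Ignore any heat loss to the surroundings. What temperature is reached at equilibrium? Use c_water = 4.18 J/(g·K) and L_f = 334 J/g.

Energy balance with sensible and latent terms:
latent heat to melt: 64.4·334 = 21510; meltwater 0→T: 64.4·4.18·T = 269.19 T; water cools: 324·4.18·(T − 67) = 1354.3(T − 67)
1623.5 T = 90739 − 21510 = 69230
T ≈ 42.64 °C (positive, so assuming full melt was valid).

T_f ≈ 42.6 °C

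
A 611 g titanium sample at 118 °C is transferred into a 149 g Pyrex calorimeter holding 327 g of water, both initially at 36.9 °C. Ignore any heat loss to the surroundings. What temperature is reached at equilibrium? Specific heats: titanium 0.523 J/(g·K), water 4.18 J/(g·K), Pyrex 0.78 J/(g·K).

Let T be the final temperature. ΣQ_i = 0:
611×0.523×(T − 118) + 327×4.18×(T − 36.9) + 149×0.78×(T − 36.9) = 0
319.55(T − 118) + 1366.9(T − 36.9) + 116.22(T − 36.9) = 0
1802.6 T = 92433
T ≈ 51.28 °C

T_f ≈ 51.3 °C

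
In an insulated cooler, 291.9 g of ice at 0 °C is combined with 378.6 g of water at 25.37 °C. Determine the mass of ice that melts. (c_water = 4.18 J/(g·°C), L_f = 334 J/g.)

m_melted ≈ 120 g

Cooling the water to 0 °C releases 378.6×4.18×25.37 = 40149 J.
Fully melting the ice requires m_ice L_f = 291.9×334 = 97495 J.
Since 40149 < 97495 J, not all the ice melts; equilibrium is at 0 °C.
Mass melted = 40149/334 ≈ 120.2 g.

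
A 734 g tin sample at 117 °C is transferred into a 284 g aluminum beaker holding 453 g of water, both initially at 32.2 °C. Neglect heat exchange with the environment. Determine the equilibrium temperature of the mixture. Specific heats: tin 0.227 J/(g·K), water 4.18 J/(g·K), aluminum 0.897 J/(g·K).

T_f ≈ 38.3 °C

Energy conservation, ΣQ = 0:
734*0.227*(T − 117) + 453*4.18*(T − 32.2) + 284*0.897*(T − 32.2) = 0
2314.9 T = 88669
T = 88669 / 2314.9 = 38.3 °C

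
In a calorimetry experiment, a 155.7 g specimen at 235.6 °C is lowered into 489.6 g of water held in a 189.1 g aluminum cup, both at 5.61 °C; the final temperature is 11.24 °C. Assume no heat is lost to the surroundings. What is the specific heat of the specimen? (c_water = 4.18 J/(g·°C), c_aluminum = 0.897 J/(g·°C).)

c ≈ 0.357 J/(g·°C)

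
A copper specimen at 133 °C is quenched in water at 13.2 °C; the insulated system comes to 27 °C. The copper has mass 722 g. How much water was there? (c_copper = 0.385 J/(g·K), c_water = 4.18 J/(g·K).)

m ≈ 511 g

Heat lost by the copper = heat gained by the water:
722×0.385×(133 − 27) = m×4.18×(27 − 13.2)
57.68 m = 29465  ⇒  m ≈ 510.8 g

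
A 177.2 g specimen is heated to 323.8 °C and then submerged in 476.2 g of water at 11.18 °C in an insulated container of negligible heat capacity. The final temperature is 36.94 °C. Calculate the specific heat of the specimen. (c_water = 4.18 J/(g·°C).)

c ≈ 1.01 J/(g·°C)

Heat lost by the specimen = heat gained by the water:
177.2·c·(323.8 − 36.94) = 476.2·4.18·(36.94 − 11.18)
50832 c = 51276  ⇒  c ≈ 1.009 J/(g·°C)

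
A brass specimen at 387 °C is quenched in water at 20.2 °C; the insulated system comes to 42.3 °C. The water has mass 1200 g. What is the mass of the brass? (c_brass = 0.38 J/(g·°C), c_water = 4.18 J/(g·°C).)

Taking heat into each body as positive, Σ m c ΔT = 0:
m×0.38×(42.3 − 387) + 1200×4.18×(42.3 − 20.2) = 0
-130.99 m = -110854
m = -110854/-130.99 ≈ 846.3 g

m ≈ 846 g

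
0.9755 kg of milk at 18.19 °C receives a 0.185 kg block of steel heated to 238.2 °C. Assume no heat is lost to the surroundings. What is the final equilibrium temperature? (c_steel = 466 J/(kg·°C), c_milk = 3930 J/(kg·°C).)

T_f ≈ 23.0 °C

Heat lost by the steel equals heat gained by the milk:
0.185*466*(238.2 − T) = 0.9755*3930*(T − 18.19)
86.21(238.2 − T) = 3833.7(T − 18.19)
3919.9 T = 90270  ⇒  T ≈ 23.03 °C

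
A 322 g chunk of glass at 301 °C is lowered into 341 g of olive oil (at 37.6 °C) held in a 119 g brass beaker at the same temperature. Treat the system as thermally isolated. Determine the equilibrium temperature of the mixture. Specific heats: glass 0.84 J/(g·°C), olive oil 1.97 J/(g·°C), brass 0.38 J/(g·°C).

T_f ≈ 109.7 °C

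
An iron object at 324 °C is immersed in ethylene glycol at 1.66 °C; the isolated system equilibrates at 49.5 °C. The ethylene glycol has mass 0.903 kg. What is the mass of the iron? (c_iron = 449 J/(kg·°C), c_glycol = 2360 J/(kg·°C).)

m ≈ 0.827 kg

Heat lost by the iron = heat gained by the glycol:
m×449×(324 − 49.5) = 0.903×2360×(49.5 − 1.66)
123250 m = 101951  ⇒  m ≈ 0.8272 kg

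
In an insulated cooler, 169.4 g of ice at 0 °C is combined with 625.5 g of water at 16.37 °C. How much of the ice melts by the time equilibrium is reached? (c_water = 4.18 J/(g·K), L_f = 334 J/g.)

m_melted ≈ 128 g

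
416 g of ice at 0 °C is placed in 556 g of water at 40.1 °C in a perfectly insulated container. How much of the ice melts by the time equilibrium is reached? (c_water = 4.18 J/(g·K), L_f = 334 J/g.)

m_melted ≈ 279 g

Water can give up m c ΔT = 556×4.18×40.1 = 93196 J before reaching 0 °C.
Fully melting the ice requires m_ice L_f = 416×334 = 138944 J.
Since 93196 < 138944 J, not all the ice melts; equilibrium is at 0 °C.
m_melt = 93196 / L_f = 279 g.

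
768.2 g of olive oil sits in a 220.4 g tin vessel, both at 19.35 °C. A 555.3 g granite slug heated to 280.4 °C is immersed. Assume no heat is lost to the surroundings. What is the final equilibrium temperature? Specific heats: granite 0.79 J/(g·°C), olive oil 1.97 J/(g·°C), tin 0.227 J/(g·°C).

With ΣQ=0 the equilibrium temperature is the m·c-weighted mean:
T_f = (438.69×280.4 + 1513.4×19.35 + 50.03×19.35) / (438.69 + 1513.4 + 50.03)
    = 153259 / 2002.1 ≈ 76.55 °C

T_f ≈ 76.6 °C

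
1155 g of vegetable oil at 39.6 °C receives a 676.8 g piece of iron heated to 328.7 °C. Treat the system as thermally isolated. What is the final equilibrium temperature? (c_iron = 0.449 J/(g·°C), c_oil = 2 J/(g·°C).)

T_f ≈ 73.2 °C

T_f is the heat-capacity-weighted average of the initial temperatures:
T_f = (303.88·328.7 + 2310·39.6) / (303.88 + 2310)
    = 191362 / 2613.9 ≈ 73.21 °C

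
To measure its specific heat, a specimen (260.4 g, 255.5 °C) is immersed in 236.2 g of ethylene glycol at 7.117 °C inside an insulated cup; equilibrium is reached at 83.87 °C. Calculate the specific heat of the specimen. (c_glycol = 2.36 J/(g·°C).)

c ≈ 0.957 J/(g·°C)

Setting the total heat transfer to zero:
260.4×c×(83.87 − 255.5) + 236.2×2.36×(83.87 − 7.117) = 0
-44692 c = -42785
c = -42785/-44692 ≈ 0.9573 J/(g·°C)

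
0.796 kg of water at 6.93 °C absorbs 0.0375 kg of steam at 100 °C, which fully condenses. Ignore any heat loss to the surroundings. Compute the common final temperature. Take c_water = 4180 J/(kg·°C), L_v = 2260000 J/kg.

T_f ≈ 35.4 °C

Let T be the final temperature. ΣQ_i = 0:
latent heat released on condensation: 0.0375·2260000 = 84750; condensed water 100 °C→T: 156.75(T − 100); water warms: 0.796·4180·(T − 6.93) = 3327.3(T − 6.93)
3484 T = 84750 + 15675 + 23058 = 123483
T ≈ 35.44 °C (< 100 °C, so full condensation is consistent).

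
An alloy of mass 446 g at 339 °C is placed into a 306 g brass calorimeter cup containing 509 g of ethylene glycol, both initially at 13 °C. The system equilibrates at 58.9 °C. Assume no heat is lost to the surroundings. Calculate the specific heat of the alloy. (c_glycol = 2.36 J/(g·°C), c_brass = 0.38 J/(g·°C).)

Let T be the final temperature. ΣQ_i = 0:
446×c×(58.9 − 339) + 509×2.36×(58.9 − 13) + 306×0.38×(58.9 − 13) = 0
-124925 c = -60474
c = -60474/-124925 ≈ 0.4841 J/(g·°C)

c ≈ 0.484 J/(g·°C)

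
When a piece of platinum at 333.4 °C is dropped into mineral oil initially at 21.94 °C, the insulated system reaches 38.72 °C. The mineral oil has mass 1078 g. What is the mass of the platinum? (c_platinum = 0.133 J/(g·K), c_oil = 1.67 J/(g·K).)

m ≈ 771 g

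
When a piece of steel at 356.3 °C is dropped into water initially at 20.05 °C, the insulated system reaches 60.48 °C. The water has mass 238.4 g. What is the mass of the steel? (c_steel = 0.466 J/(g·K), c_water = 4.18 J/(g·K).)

m ≈ 292 g

Energy conservation, ΣQ = 0:
m×0.466×(60.48 − 356.3) + 238.4×4.18×(60.48 − 20.05) = 0
-137.85 m = -40289
m = -40289/-137.85 ≈ 292.3 g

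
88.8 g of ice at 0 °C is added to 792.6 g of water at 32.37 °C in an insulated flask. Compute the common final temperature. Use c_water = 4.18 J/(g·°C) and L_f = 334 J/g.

Sum of m c ΔT and latent-heat terms is zero:
latent heat to melt: 88.8×334 = 29659; meltwater 0→T: 88.8×4.18×T = 371.18 T; water: 3313.1(T − 32.37)
3684.3 T = 107244 − 29659 = 77585
T ≈ 21.06 °C (positive, so assuming full melt was valid).

T_f ≈ 21.1 °C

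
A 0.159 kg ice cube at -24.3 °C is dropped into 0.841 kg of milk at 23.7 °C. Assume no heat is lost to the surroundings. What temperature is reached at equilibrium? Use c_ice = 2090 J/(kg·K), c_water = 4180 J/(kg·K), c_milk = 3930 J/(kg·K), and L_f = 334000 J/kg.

T_f ≈ 4.3 °C

Energy conservation, ΣQ = 0:
ice -24.3→0 °C: 0.159·2090·24.3 = 8075.1; latent heat to melt: 0.159·334000 = 53106; warm the meltwater: 664.62 T; milk: 3305.1(T − 23.7)
3969.7 T = 78332 − 61181 = 17150
T ≈ 4.32 °C — above 0 °C, consistent with complete melting.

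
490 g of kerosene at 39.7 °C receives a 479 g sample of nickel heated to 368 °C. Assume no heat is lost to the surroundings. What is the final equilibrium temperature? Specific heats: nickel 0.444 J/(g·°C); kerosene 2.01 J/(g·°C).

T_f ≈ 98.0 °C

T_f is the heat-capacity-weighted average of the initial temperatures:
T_f = (212.68·368 + 984.9·39.7) / (212.68 + 984.9)
    = 117365 / 1197.6 ≈ 98.00 °C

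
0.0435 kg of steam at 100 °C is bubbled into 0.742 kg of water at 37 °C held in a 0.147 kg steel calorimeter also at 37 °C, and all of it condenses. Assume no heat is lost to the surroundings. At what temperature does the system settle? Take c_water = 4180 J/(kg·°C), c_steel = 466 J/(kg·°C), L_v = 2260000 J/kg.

Taking heat into each body as positive, Σ m c ΔT = 0:
steam→water at 100 °C releases m L_v = 0.0435·2260000 = 98310; condensed water 100 °C→T: 181.83(T − 100); original water: 3101.6(T − 37); cup: 68.5(T − 37)
3351.9 T = 98310 + 18183 + 117292 = 233785
T ≈ 69.75 °C, under the boiling point, so the assumption holds.

T_f ≈ 69.7 °C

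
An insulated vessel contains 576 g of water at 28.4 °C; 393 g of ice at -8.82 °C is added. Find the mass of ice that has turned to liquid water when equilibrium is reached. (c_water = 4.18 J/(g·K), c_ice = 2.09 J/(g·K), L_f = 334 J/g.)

Water can give up m c ΔT = 576×4.18×28.4 = 68378 J before reaching 0 °C.
Of that, 393×2.09×8.82 = 7244.5 J goes to bring the ice to 0 °C, leaving 61134 J.
Melting all 393 g of ice would need 393×334 = 131262 J.
61134 J < 131262 J, so only part of the ice melts and the system sits at 0 °C.
m_melt = 61134 / L_f = 183 g.

m_melted ≈ 183 g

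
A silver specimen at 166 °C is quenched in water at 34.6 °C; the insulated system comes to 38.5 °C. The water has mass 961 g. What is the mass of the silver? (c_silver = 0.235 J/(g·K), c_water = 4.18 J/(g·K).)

m ≈ 523 g

Heat lost by the silver = heat gained by the water:
m×0.235×(166 − 38.5) = 961×4.18×(38.5 − 34.6)
29.96 m = 15666  ⇒  m ≈ 522.9 g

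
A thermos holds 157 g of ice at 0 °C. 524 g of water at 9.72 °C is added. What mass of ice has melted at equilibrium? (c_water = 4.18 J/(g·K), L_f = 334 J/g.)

m_melted ≈ 63.7 g

Heat available from the water dropping to 0 °C: 524·4.18·9.72 = 21290 J.
Melting all 157 g of ice would need 157·334 = 52438 J.
That's not enough to melt it all — equilibrium is at 0 °C with ice remaining.
m_melted·334 = 21290  ⇒  m_melted ≈ 63.74 g.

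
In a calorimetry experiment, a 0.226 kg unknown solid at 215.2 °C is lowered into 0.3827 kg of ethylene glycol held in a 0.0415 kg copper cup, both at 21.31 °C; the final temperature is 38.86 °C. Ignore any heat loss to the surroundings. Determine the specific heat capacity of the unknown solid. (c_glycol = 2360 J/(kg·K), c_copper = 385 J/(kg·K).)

Net heat exchanged in the isolated system is zero:
0.226·c·(38.86 − 215.2) + 0.3827·2360·(38.86 − 21.31) + 0.0415·385·(38.86 − 21.31) = 0
-39.85 c = -16131
c = -16131/-39.85 ≈ 404.8 J/(kg·K)

c ≈ 405 J/(kg·K)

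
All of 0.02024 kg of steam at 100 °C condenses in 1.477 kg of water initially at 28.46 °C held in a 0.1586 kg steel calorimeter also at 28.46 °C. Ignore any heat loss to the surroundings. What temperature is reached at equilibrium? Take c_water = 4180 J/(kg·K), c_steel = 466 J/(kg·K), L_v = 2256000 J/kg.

Taking heat into each body as positive, Σ m c ΔT = 0:
steam→water at 100 °C releases m L_v = 0.02024·2256000 = 45661; condensate cools 100→T: 0.02024·4180·(T − 100) = 84.6(T − 100); original water: 6173.9(T − 28.46); cup: 73.91(T − 28.46)
6332.4 T = 45661 + 8460.3 + 177811 = 231933
T ≈ 36.63 °C, under the boiling point, so the assumption holds.

T_f ≈ 36.6 °C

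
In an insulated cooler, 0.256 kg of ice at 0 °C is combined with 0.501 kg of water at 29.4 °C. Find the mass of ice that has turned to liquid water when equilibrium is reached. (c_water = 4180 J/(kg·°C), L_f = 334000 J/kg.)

m_melted ≈ 0.184 kg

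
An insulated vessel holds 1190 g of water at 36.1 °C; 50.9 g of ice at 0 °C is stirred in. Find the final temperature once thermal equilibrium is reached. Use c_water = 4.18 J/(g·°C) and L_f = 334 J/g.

Setting the total heat transfer to zero:
latent heat to melt: 50.9·334 = 17001; meltwater 0→T: 50.9·4.18·T = 212.76 T; water: 4974.2(T − 36.1)
5187 T = 179569 − 17001 = 162568
T ≈ 31.34 °C. Since T > 0 °C, the all-ice-melts assumption holds.

T_f ≈ 31.3 °C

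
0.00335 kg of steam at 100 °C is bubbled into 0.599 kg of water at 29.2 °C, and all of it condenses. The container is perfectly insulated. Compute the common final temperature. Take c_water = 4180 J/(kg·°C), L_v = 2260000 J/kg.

Heat gained plus heat lost sum to zero:
steam→water at 100 °C releases m L_v = 0.00335·2260000 = 7571
  condensate cools 100→T: 0.00335·4180·(T − 100) = 14(T − 100)
  original water: 2503.8(T − 29.2)
2517.8 T = 7571 + 1400.3 + 73112 = 82083
T ≈ 32.60 °C — below 100 °C, confirming all the steam condensed.

T_f ≈ 32.6 °C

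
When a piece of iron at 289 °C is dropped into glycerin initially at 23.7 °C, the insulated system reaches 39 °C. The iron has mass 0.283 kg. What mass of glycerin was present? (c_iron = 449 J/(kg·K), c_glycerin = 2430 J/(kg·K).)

m ≈ 0.854 kg

|Q_iron| = |Q_glycerin|:
0.283·449·(289 − 39) = m·2430·(39 − 23.7)
37179 m = 31767  ⇒  m ≈ 0.8544 kg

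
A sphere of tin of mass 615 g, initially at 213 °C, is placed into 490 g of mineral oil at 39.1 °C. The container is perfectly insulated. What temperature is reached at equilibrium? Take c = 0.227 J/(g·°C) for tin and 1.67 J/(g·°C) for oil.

T_f ≈ 64.4 °C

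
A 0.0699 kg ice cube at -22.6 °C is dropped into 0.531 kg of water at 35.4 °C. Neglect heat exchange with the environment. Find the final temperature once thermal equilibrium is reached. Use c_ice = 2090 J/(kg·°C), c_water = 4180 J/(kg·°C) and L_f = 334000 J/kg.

T_f ≈ 20.7 °C

Conservation of energy gives ΣQ = 0:
warm ice to 0 °C: 0.0699×2090×(0 − (-22.6)) = 3301.7; fusion: m_ice L_f = 0.0699×334000 = 23347; warm the meltwater: 292.18 T; water: 2219.6(T − 35.4)
2511.8 T = 78573 − 26648 = 51925
T ≈ 20.67 °C (positive, so assuming full melt was valid).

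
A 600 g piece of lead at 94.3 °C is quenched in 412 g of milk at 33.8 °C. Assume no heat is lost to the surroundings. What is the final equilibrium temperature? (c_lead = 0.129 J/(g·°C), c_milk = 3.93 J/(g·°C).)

T_f ≈ 36.6 °C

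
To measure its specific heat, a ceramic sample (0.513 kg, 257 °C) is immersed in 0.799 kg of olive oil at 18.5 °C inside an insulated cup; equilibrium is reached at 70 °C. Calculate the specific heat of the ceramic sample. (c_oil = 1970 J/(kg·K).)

c ≈ 845 J/(kg·K)

Heat lost by the ceramic sample = heat gained by the oil:
0.513×c×(257 − 70) = 0.799×1970×(70 − 18.5)
95.93 c = 81063  ⇒  c ≈ 845 J/(kg·K)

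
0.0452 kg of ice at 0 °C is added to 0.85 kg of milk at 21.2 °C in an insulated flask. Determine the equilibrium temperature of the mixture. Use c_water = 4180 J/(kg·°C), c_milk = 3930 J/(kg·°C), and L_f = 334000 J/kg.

Conservation of energy gives ΣQ = 0:
melt ice: 0.0452·334000 = 15097
  meltwater 0→T: 0.0452·4180·T = 188.94 T
  milk: 3340.5(T − 21.2)
3529.4 T = 70819 − 15097 = 55722
T ≈ 15.79 °C (positive, so assuming full melt was valid).

T_f ≈ 15.8 °C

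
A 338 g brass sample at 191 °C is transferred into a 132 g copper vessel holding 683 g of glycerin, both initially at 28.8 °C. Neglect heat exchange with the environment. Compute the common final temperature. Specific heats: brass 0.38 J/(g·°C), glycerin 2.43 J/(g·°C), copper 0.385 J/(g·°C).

T_f ≈ 40.1 °C

Net heat exchanged in the isolated system is zero:
338*0.38*(T − 191) + 683*2.43*(T − 28.8) + 132*0.385*(T − 28.8) = 0
128.44(T − 191) + 1659.7(T − 28.8) + 50.82(T − 28.8) = 0
(128.44 + 1659.7 + 50.82) T = 128.44*191 + 1659.7*28.8 + 50.82*28.8
T = 73795/1839 ≈ 40.13 °C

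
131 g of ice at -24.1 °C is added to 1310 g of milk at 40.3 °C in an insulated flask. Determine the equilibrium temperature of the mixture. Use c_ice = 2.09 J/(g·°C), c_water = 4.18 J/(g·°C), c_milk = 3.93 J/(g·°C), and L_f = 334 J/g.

Sum of m c ΔT and latent-heat terms is zero:
warm ice to 0 °C: 131×2.09×(0 − (-24.1)) = 6598.3; latent heat to melt: 131×334 = 43754; meltwater 0→T: 131×4.18×T = 547.58 T; milk: 5148.3(T − 40.3)
5695.9 T = 207476 − 50352 = 157124
T ≈ 27.59 °C. Since T > 0 °C, the all-ice-melts assumption holds.

T_f ≈ 27.6 °C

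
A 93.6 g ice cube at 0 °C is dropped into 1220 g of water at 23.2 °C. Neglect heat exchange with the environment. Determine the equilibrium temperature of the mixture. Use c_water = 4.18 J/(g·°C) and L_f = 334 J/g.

T_f ≈ 15.9 °C

Net heat exchanged in the isolated system is zero:
fusion: m_ice L_f = 93.6·334 = 31262; warm the meltwater: 391.25 T; water cools: 1220·4.18·(T − 23.2) = 5099.6(T − 23.2)
5490.8 T = 118311 − 31262 = 87048
T ≈ 15.85 °C — above 0 °C, consistent with complete melting.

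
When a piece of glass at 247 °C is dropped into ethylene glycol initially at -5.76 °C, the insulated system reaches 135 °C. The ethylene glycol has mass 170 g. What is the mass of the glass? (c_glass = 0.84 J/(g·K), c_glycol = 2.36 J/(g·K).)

Energy conservation, ΣQ = 0:
m·0.84·(135 − 247) + 170·2.36·(135 − (-5.76)) = 0
-94.08 m = -56473
m = -56473/-94.08 ≈ 600.3 g

m ≈ 600 g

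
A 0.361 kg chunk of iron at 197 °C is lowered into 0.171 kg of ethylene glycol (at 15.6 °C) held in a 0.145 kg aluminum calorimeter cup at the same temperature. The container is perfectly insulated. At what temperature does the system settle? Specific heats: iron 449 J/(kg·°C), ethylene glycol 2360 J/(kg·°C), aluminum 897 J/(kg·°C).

T_f ≈ 57.9 °C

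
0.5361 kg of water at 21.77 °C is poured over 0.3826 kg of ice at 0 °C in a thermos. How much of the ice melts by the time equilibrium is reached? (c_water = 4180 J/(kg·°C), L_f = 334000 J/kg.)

m_melted ≈ 0.146 kg

Water can give up m c ΔT = 0.5361·4180·21.77 = 48784 J before reaching 0 °C.
To melt every bit of ice: 0.3826·334000 = 127788 J.
Since 48784 < 127788 J, not all the ice melts; equilibrium is at 0 °C.
m_melt = 48784 / L_f = 0.1461 kg.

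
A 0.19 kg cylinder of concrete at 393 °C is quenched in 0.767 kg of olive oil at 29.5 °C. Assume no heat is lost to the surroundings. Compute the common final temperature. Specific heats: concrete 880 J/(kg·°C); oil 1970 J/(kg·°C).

T_f ≈ 65.7 °C

Taking heat into each body as positive, Σ m c ΔT = 0:
0.19·880·(T − 393) + 0.767·1970·(T − 29.5) = 0
167.2(T − 393) + 1511(T − 29.5) = 0
1678.2 T = 110284
T ≈ 65.72 °C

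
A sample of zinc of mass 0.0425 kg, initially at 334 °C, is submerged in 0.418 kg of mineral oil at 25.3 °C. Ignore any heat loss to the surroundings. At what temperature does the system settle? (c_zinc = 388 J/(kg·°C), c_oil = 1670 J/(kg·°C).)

Heat lost by the zinc equals heat gained by the oil:
0.0425*388*(334 − T) = 0.418*1670*(T − 25.3)
16.49(334 − T) = 698.06(T − 25.3)
714.55 T = 23169  ⇒  T ≈ 32.42 °C

T_f ≈ 32.4 °C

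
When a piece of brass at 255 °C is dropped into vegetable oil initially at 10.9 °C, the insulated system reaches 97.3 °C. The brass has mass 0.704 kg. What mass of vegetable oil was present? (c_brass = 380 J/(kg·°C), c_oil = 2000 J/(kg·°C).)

m ≈ 0.244 kg

|Q_brass| = |Q_oil|:
0.704·380·(255 − 97.3) = m·2000·(97.3 − 10.9)
172800 m = 42188  ⇒  m ≈ 0.2441 kg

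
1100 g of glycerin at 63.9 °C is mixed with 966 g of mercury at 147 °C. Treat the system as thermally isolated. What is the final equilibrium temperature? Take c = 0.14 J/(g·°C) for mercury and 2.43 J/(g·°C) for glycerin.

T_f ≈ 67.9 °C

Taking heat into each body as positive, Σ m c ΔT = 0:
966×0.14×(T − 147) + 1100×2.43×(T − 63.9) = 0
135.24(T − 147) + 2673(T − 63.9) = 0
2808.2 T = 190685
T = 190685 / 2808.2 = 67.9 °C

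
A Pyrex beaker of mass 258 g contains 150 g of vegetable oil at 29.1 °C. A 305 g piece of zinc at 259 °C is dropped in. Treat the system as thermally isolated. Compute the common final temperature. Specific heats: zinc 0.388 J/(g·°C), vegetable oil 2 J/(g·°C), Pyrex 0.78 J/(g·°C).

Let T be the final temperature. ΣQ_i = 0:
305×0.388×(T − 259) + 150×2×(T − 29.1) + 258×0.78×(T − 29.1) = 0
118.34(T − 259) + 300(T − 29.1) + 201.24(T − 29.1) = 0
(118.34 + 300 + 201.24) T = 118.34×259 + 300×29.1 + 201.24×29.1
T = 45236 / 619.58 = 73 °C

T_f ≈ 73.0 °C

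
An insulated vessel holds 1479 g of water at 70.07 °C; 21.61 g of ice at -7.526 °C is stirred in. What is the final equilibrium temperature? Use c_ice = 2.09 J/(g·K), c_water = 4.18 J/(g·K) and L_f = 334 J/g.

T_f ≈ 67.9 °C

Net heat exchanged in the isolated system is zero:
ice -7.526→0 °C: 21.61·2.09·7.526 = 339.91; fusion: m_ice L_f = 21.61·334 = 7217.7; warm the meltwater: 90.33 T; water cools: 1479·4.18·(T − 70.07) = 6182.2(T − 70.07)
6272.5 T = 433188 − 7557.7 = 425631
T ≈ 67.86 °C — above 0 °C, consistent with complete melting.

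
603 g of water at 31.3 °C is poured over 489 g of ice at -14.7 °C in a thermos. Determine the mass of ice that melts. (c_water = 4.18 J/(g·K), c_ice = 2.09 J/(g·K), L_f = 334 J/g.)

m_melted ≈ 191 g

Water can give up m c ΔT = 603×4.18×31.3 = 78893 J before reaching 0 °C.
Warming the ice to 0 °C takes 489×2.09×14.7 = 15024 J, leaving 63869 J for melting.
Fully melting the ice requires m_ice L_f = 489×334 = 163326 J.
That's not enough to melt it all — equilibrium is at 0 °C with ice remaining.
Mass melted = 63869/334 ≈ 191.2 g.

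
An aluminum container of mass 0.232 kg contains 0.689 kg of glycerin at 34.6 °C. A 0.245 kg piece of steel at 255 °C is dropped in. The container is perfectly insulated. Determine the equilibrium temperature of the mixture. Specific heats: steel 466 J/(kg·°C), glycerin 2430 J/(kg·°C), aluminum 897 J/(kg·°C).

Net heat exchanged in the isolated system is zero:
0.245×466×(T − 255) + 0.689×2430×(T − 34.6) + 0.232×897×(T − 34.6) = 0
1996.5 T = 94243
T ≈ 47.20 °C

T_f ≈ 47.2 °C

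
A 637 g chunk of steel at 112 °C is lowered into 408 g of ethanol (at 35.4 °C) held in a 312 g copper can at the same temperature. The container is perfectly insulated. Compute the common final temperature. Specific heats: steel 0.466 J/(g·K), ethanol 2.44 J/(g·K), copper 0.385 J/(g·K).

Taking heat into each body as positive, Σ m c ΔT = 0:
637*0.466*(T − 112) + 408*2.44*(T − 35.4) + 312*0.385*(T − 35.4) = 0
1412.5 T = 72740
T = 72740/1412.5 ≈ 51.50 °C

T_f ≈ 51.5 °C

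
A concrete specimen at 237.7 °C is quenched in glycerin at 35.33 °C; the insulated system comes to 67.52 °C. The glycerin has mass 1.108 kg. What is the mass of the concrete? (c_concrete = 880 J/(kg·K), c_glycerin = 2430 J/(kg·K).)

m ≈ 0.579 kg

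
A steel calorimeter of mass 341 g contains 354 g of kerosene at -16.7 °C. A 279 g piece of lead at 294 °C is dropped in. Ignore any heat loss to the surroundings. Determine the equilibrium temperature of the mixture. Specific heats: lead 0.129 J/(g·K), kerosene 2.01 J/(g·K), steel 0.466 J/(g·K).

Setting the total heat transfer to zero:
279*0.129*(T − 294) + 354*2.01*(T − (-16.7)) + 341*0.466*(T − (-16.7)) = 0
(35.99 + 711.54 + 158.91) T = 35.99*294 + 711.54*(-16.7) + 158.91*(-16.7)
T = -3955.1 / 906.44 = -4.36 °C

T_f ≈ -4.4 °C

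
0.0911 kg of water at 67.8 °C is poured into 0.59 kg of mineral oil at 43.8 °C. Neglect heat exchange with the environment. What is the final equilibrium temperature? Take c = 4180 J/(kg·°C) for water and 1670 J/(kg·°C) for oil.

T_f ≈ 50.5 °C

Conservation of energy gives ΣQ = 0:
0.0911*4180*(T − 67.8) + 0.59*1670*(T − 43.8) = 0
(380.8 + 985.3) T = 380.8*67.8 + 985.3*43.8
T ≈ 50.49 °C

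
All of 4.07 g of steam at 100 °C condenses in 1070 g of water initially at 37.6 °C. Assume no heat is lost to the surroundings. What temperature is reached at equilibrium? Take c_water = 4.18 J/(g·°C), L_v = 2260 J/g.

Sum of m c ΔT and latent-heat terms is zero:
latent heat released on condensation: 4.07×2260 = 9198.2; condensate cools 100→T: 4.07×4.18×(T − 100) = 17.01(T − 100); water warms: 1070×4.18×(T − 37.6) = 4472.6(T − 37.6)
4489.6 T = 9198.2 + 1701.3 + 168170 = 179069
T ≈ 39.89 °C, under the boiling point, so the assumption holds.

T_f ≈ 39.9 °C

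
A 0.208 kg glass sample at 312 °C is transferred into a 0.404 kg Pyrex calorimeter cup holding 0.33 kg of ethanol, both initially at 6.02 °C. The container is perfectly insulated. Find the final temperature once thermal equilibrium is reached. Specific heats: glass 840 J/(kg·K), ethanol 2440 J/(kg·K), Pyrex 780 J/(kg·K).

T_f ≈ 47.3 °C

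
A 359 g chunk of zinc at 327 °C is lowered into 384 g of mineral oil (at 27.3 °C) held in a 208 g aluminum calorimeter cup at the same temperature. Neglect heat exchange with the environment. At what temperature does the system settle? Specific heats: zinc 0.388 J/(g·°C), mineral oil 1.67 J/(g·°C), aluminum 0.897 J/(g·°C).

T_f ≈ 70.5 °C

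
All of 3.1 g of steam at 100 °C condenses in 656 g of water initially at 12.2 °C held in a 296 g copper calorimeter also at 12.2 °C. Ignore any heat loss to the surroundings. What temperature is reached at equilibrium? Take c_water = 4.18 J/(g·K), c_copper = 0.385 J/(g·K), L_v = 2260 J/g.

T_f ≈ 15.0 °C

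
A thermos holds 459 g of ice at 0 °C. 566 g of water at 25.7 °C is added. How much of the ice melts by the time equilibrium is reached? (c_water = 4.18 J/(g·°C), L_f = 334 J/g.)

Heat available from the water dropping to 0 °C: 566·4.18·25.7 = 60803 J.
To melt every bit of ice: 459·334 = 153306 J.
60803 J < 153306 J, so only part of the ice melts and the system sits at 0 °C.
m_melted·334 = 60803  ⇒  m_melted ≈ 182 g.

m_melted ≈ 182 g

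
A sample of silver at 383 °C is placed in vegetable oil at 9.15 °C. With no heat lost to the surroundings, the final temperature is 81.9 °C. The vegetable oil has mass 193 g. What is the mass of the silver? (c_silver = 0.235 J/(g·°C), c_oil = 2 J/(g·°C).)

m ≈ 397 g

Heat lost by the silver = heat gained by the oil:
m×0.235×(383 − 81.9) = 193×2×(81.9 − 9.15)
70.76 m = 28082  ⇒  m ≈ 396.9 g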